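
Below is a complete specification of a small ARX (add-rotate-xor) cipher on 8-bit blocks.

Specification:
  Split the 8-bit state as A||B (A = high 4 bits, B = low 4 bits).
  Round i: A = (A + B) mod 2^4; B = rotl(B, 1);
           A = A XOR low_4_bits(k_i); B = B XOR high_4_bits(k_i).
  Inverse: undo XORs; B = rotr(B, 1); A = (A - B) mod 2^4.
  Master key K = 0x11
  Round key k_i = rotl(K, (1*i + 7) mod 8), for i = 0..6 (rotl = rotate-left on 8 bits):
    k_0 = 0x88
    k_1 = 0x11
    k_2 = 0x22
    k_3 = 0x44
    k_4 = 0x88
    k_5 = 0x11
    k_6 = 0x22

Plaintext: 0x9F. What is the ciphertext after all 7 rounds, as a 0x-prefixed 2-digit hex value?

s_0 = plaintext = 0x9F
s_1 = Round(s_0, k_0) = 0x07
s_2 = Round(s_1, k_1) = 0x6F
s_3 = Round(s_2, k_2) = 0x7D
s_4 = Round(s_3, k_3) = 0x0F
s_5 = Round(s_4, k_4) = 0x77
s_6 = Round(s_5, k_5) = 0xFF
s_7 = Round(s_6, k_6) = 0xCD

0xCD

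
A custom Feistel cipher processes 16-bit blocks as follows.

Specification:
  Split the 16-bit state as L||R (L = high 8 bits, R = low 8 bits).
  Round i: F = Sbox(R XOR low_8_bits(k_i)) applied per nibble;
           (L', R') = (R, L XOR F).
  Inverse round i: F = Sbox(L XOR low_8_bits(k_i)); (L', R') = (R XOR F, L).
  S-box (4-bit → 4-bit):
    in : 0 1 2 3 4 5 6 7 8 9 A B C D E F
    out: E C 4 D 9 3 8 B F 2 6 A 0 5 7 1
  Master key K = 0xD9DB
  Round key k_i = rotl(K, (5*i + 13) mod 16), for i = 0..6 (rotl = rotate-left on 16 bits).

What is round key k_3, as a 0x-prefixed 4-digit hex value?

0xBD9D

K = 0xD9DB
k_0 = rotl(K, (5*0+13) mod 16) = rotl(K, 13) = 0x7B3B
k_1 = rotl(K, (5*1+13) mod 16) = rotl(K, 2) = 0x676F
k_2 = rotl(K, (5*2+13) mod 16) = rotl(K, 7) = 0xEDEC
k_3 = rotl(K, (5*3+13) mod 16) = rotl(K, 12) = 0xBD9D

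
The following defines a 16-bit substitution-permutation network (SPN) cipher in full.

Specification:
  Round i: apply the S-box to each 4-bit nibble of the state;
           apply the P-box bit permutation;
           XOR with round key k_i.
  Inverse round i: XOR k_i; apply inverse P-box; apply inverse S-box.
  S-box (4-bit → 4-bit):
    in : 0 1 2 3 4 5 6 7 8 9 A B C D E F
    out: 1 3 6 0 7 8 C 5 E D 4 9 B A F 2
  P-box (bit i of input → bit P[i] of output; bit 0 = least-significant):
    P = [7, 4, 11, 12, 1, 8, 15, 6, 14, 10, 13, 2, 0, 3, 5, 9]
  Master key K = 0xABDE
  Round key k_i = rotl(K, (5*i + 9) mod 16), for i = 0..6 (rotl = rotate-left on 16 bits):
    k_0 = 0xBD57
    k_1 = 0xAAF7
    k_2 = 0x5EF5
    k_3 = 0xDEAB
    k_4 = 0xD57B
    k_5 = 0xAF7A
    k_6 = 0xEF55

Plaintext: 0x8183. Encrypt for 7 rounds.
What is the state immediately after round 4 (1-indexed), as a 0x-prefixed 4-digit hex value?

s_0 = plaintext = 0x8183
s_1 = Round(s_0, k_0) = 0x7A3F
s_2 = Round(s_1, k_1) = 0x8AC6
s_3 = Round(s_2, k_2) = 0x659F
s_4 = Round(s_3, k_3) = 0x5CDD
s_5 = Round(s_4, k_4) = 0x822F
s_6 = Round(s_5, k_5) = 0x0842
s_7 = Round(s_6, k_6) = 0x4242

0x5CDD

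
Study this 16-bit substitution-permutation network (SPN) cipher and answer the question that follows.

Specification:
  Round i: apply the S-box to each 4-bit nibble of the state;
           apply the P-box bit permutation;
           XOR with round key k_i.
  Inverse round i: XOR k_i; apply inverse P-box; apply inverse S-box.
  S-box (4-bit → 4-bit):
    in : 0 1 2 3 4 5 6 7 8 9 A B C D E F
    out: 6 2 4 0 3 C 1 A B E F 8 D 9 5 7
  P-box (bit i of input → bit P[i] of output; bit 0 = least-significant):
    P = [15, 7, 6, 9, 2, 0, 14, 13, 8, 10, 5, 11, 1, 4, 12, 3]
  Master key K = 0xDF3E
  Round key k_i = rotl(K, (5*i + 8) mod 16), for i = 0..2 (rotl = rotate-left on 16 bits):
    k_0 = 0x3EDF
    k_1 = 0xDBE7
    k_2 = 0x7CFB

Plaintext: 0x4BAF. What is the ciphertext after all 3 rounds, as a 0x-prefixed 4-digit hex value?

s_0 = plaintext = 0x4BAF
s_1 = Round(s_0, k_0) = 0xD608
s_2 = Round(s_1, k_1) = 0x186C
s_3 = Round(s_2, k_2) = 0xF3AF

0xF3AF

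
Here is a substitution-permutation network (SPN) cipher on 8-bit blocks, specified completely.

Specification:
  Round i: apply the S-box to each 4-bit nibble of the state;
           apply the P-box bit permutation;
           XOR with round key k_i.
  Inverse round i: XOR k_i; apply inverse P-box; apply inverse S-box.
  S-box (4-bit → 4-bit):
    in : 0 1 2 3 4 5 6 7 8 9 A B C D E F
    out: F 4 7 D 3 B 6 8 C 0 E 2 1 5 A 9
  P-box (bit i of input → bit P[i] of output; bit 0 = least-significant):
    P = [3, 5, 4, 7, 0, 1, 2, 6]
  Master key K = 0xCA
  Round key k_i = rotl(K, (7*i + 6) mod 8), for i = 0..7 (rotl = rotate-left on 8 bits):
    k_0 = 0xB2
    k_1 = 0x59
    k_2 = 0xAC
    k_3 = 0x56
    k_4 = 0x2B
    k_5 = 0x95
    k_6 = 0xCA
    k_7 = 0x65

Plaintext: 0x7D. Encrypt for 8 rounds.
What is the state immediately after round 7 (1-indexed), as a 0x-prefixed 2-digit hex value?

s_0 = plaintext = 0x7D
s_1 = Round(s_0, k_0) = 0xEA
s_2 = Round(s_1, k_1) = 0xAB
s_3 = Round(s_2, k_2) = 0xCA
s_4 = Round(s_3, k_3) = 0xE7
s_5 = Round(s_4, k_4) = 0xE9
s_6 = Round(s_5, k_5) = 0xD7
s_7 = Round(s_6, k_6) = 0x4F
s_8 = Round(s_7, k_7) = 0xEE

0x4F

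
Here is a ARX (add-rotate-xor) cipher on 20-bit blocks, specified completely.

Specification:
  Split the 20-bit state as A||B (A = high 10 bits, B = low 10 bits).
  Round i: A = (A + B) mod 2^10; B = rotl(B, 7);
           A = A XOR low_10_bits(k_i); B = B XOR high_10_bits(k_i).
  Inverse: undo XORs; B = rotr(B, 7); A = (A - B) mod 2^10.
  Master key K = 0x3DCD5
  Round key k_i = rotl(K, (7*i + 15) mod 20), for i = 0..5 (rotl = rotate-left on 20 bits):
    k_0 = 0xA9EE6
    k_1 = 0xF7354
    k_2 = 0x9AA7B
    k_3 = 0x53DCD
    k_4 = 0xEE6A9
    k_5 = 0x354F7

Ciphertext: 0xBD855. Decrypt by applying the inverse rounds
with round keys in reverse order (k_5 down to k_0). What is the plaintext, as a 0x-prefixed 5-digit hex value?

0x5E515

s_0 = ciphertext = 0xBD855
s_1 = InvRound(s_0, k_5) = 0x80001
s_2 = InvRound(s_1, k_4) = 0xB89C7
s_3 = InvRound(s_2, k_3) = 0xBB841
s_4 = InvRound(s_3, k_2) = 0xCE55C
s_5 = InvRound(s_4, k_1) = 0x1A005
s_6 = InvRound(s_5, k_0) = 0x5E515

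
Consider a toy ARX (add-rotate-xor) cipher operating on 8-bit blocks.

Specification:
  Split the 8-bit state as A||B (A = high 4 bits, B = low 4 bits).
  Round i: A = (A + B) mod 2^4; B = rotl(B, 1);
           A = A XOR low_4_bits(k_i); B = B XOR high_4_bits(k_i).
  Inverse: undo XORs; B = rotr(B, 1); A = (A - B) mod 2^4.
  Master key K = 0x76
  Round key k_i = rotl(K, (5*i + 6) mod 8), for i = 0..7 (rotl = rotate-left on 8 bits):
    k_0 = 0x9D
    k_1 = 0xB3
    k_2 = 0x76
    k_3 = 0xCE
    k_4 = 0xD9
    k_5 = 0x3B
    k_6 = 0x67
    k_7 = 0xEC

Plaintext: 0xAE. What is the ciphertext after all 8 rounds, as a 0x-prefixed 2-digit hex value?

0xEE

s_0 = plaintext = 0xAE
s_1 = Round(s_0, k_0) = 0x54
s_2 = Round(s_1, k_1) = 0xA3
s_3 = Round(s_2, k_2) = 0xB1
s_4 = Round(s_3, k_3) = 0x2E
s_5 = Round(s_4, k_4) = 0x90
s_6 = Round(s_5, k_5) = 0x23
s_7 = Round(s_6, k_6) = 0x20
s_8 = Round(s_7, k_7) = 0xEE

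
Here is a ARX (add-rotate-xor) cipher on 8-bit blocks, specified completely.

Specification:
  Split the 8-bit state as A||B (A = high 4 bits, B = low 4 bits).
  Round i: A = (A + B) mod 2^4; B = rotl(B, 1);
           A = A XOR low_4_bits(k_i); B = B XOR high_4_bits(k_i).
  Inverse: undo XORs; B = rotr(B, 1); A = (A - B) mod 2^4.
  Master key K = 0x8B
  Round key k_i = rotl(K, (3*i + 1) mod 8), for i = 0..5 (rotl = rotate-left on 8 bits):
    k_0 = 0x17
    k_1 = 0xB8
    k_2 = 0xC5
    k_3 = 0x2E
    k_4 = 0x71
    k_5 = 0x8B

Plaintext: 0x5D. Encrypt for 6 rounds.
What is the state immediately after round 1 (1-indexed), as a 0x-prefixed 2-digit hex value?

0x5A

s_0 = plaintext = 0x5D
s_1 = Round(s_0, k_0) = 0x5A
s_2 = Round(s_1, k_1) = 0x7E
s_3 = Round(s_2, k_2) = 0x01
s_4 = Round(s_3, k_3) = 0xF0
s_5 = Round(s_4, k_4) = 0xE7
s_6 = Round(s_5, k_5) = 0xE6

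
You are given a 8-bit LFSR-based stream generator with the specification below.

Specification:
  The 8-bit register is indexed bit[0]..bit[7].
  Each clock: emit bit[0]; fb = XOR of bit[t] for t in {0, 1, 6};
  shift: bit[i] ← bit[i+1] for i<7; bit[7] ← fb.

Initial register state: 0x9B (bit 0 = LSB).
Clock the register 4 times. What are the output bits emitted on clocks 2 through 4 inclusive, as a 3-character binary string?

reg_0 = 0x9B
clock 1: out=1, reg = 0x4D
clock 2: out=1, reg = 0x26
clock 3: out=0, reg = 0x93
clock 4: out=1, reg = 0x49

101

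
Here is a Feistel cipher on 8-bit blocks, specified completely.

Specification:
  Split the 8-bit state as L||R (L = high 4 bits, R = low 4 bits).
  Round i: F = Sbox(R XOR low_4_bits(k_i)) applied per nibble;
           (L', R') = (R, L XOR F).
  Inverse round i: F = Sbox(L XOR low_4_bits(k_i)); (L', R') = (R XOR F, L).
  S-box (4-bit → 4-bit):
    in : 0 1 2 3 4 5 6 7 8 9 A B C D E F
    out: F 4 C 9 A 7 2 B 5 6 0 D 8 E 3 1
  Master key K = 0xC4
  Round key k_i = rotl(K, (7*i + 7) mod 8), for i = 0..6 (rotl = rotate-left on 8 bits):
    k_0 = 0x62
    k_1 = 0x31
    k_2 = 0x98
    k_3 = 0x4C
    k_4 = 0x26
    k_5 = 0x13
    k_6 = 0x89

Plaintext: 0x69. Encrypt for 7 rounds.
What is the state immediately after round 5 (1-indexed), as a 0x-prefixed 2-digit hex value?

s_0 = plaintext = 0x69
s_1 = Round(s_0, k_0) = 0x9B
s_2 = Round(s_1, k_1) = 0xB9
s_3 = Round(s_2, k_2) = 0x9F
s_4 = Round(s_3, k_3) = 0xF0
s_5 = Round(s_4, k_4) = 0x0D
s_6 = Round(s_5, k_5) = 0xD3
s_7 = Round(s_6, k_6) = 0x3D

0x0D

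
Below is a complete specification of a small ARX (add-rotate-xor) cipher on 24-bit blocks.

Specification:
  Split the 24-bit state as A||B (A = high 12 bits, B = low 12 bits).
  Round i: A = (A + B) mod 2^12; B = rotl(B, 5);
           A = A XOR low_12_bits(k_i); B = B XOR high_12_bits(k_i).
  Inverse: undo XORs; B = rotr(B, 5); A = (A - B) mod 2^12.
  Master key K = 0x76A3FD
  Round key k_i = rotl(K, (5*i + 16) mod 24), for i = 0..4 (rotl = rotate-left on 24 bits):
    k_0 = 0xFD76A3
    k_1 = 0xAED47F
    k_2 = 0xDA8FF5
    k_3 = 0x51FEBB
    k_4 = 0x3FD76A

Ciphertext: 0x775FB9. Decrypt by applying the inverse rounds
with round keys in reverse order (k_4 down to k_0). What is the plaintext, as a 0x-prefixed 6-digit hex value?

s_0 = ciphertext = 0x775FB9
s_1 = InvRound(s_0, k_4) = 0xDBD262
s_2 = InvRound(s_1, k_3) = 0x44BEBB
s_3 = InvRound(s_2, k_2) = 0x226998
s_4 = InvRound(s_3, k_1) = 0xBBEA9B
s_5 = InvRound(s_4, k_0) = 0x6F362A

0x6F362A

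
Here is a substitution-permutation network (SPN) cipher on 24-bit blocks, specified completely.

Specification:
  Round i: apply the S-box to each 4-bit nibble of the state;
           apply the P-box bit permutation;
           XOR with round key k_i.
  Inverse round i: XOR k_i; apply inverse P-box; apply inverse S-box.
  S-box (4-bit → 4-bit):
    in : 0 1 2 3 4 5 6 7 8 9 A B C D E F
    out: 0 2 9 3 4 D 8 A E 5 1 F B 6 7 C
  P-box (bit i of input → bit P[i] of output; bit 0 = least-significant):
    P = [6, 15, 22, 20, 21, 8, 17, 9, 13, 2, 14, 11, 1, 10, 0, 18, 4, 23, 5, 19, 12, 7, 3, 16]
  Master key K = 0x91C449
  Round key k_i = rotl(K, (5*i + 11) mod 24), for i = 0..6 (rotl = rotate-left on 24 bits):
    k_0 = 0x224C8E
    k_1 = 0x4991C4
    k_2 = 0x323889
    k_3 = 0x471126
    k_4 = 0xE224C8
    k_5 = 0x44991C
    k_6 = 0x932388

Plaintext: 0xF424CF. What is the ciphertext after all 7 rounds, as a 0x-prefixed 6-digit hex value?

0x470B8A

s_0 = plaintext = 0xF424CF
s_1 = Round(s_0, k_0) = 0x570FA4
s_2 = Round(s_1, k_1) = 0xA0C9CC
s_3 = Round(s_2, k_2) = 0x06CFCB
s_4 = Round(s_3, k_3) = 0x3BDE64
s_5 = Round(s_4, k_4) = 0x2A527D
s_6 = Round(s_5, k_5) = 0x01220F
s_7 = Round(s_6, k_6) = 0x470B8A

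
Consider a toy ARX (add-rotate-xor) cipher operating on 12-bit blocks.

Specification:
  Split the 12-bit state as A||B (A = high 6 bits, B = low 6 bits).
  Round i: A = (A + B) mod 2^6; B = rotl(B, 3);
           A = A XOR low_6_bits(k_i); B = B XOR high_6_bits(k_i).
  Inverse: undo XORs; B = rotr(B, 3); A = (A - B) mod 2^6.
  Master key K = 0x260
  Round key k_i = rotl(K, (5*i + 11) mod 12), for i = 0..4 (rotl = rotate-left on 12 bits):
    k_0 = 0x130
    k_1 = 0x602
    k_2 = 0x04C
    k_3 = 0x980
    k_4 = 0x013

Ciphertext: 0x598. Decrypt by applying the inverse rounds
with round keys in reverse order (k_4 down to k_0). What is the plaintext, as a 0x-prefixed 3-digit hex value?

0x715

s_0 = ciphertext = 0x598
s_1 = InvRound(s_0, k_4) = 0x083
s_2 = InvRound(s_1, k_3) = 0x5AC
s_3 = InvRound(s_2, k_2) = 0xB6D
s_4 = InvRound(s_3, k_1) = 0x06E
s_5 = InvRound(s_4, k_0) = 0x715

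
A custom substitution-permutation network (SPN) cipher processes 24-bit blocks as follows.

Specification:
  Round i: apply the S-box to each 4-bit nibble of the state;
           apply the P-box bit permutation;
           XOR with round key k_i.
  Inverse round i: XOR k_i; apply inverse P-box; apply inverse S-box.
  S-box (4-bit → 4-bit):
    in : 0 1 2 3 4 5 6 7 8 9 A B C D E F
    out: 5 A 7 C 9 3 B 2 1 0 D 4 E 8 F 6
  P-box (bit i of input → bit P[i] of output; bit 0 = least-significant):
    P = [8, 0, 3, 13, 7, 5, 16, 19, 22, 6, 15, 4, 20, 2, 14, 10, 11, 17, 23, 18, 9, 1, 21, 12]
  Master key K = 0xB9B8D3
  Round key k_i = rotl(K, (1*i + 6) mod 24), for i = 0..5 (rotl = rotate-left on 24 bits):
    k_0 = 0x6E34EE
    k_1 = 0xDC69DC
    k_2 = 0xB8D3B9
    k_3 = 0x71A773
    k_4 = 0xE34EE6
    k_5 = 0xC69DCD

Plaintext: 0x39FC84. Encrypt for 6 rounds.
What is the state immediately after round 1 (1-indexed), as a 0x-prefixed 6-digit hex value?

0x4EC53A

s_0 = plaintext = 0x39FC84
s_1 = Round(s_0, k_0) = 0x4EC53A
s_2 = Round(s_1, k_1) = 0x131690
s_3 = Round(s_2, k_2) = 0x7CC6E7
s_4 = Round(s_3, k_3) = 0xBEE384
s_5 = Round(s_4, k_4) = 0x55A372
s_6 = Round(s_5, k_5) = 0xD452F6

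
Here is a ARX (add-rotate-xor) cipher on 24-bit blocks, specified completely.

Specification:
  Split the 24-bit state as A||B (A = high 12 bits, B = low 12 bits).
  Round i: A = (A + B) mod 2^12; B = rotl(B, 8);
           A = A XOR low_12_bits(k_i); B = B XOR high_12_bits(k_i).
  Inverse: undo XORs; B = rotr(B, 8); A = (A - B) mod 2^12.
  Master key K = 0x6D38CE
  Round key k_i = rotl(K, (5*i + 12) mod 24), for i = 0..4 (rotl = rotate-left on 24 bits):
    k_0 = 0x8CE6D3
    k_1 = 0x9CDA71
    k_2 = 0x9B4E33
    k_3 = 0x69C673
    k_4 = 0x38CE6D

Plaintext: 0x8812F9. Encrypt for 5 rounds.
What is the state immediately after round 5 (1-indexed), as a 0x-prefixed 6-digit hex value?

s_0 = plaintext = 0x8812F9
s_1 = Round(s_0, k_0) = 0xDA91E1
s_2 = Round(s_1, k_1) = 0x5FB8D3
s_3 = Round(s_2, k_2) = 0x0FDA39
s_4 = Round(s_3, k_3) = 0xD45F3F
s_5 = Round(s_4, k_4) = 0x2E9C7F

0x2E9C7F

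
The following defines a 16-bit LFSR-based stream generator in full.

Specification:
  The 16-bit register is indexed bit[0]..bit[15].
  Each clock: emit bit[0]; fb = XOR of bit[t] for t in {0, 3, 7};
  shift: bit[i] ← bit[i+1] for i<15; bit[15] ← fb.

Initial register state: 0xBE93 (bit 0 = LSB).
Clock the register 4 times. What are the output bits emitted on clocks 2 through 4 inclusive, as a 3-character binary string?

100

reg_0 = 0xBE93
clock 1: out=1, reg = 0x5F49
clock 2: out=1, reg = 0x2FA4
clock 3: out=0, reg = 0x97D2
clock 4: out=0, reg = 0xCBE9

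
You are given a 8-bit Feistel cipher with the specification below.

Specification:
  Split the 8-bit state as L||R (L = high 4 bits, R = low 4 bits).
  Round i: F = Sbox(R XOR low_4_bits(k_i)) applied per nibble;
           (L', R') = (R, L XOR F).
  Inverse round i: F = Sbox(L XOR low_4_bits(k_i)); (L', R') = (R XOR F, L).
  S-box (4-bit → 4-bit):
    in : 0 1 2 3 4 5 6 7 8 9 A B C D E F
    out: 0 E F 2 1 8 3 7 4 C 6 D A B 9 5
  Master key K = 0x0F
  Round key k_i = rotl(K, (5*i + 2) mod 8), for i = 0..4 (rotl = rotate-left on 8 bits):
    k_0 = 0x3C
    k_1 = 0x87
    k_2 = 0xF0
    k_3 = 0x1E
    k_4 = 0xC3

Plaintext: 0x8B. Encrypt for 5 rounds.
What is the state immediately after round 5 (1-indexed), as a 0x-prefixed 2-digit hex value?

0xE1

s_0 = plaintext = 0x8B
s_1 = Round(s_0, k_0) = 0xBF
s_2 = Round(s_1, k_1) = 0xFF
s_3 = Round(s_2, k_2) = 0xFA
s_4 = Round(s_3, k_3) = 0xAE
s_5 = Round(s_4, k_4) = 0xE1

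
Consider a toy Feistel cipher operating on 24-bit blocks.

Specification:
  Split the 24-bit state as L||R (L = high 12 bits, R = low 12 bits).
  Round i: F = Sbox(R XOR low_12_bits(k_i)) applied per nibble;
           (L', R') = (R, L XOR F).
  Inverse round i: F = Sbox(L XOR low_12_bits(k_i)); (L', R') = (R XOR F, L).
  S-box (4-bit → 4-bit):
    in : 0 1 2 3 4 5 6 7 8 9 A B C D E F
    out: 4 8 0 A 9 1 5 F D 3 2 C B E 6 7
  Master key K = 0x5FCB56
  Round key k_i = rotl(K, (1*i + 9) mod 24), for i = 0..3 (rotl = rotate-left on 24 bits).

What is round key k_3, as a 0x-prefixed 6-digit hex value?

K = 0x5FCB56
k_0 = rotl(K, (1*0+9) mod 24) = rotl(K, 9) = 0x96ACBF
k_1 = rotl(K, (1*1+9) mod 24) = rotl(K, 10) = 0x2D597F
k_2 = rotl(K, (1*2+9) mod 24) = rotl(K, 11) = 0x5AB2FE
k_3 = rotl(K, (1*3+9) mod 24) = rotl(K, 12) = 0xB565FC

0xB565FC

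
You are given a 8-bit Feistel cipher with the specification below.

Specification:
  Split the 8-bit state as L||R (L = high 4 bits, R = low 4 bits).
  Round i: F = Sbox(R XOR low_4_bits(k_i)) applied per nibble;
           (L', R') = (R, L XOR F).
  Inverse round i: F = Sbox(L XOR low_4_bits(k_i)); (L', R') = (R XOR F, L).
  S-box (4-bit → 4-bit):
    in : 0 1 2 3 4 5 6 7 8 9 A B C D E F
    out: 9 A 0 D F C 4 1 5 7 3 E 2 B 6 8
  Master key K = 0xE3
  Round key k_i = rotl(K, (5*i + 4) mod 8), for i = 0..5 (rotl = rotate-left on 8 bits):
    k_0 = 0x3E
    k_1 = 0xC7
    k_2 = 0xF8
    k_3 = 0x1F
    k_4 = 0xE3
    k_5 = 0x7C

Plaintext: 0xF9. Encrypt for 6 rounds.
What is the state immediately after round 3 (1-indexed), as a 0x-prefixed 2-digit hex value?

s_0 = plaintext = 0xF9
s_1 = Round(s_0, k_0) = 0x9E
s_2 = Round(s_1, k_1) = 0xEE
s_3 = Round(s_2, k_2) = 0xEA
s_4 = Round(s_3, k_3) = 0xA2
s_5 = Round(s_4, k_4) = 0x20
s_6 = Round(s_5, k_5) = 0x00

0xEA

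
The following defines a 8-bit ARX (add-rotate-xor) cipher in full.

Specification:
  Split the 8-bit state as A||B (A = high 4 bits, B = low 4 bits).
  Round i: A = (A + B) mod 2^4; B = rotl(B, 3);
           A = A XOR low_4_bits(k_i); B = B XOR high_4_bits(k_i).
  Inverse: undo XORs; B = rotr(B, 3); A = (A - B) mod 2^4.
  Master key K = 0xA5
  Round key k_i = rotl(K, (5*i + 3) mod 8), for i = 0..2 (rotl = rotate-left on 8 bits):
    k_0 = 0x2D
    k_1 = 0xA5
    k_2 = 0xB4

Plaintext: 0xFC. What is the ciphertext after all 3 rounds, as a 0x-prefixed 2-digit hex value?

s_0 = plaintext = 0xFC
s_1 = Round(s_0, k_0) = 0x64
s_2 = Round(s_1, k_1) = 0xF8
s_3 = Round(s_2, k_2) = 0x3F

0x3F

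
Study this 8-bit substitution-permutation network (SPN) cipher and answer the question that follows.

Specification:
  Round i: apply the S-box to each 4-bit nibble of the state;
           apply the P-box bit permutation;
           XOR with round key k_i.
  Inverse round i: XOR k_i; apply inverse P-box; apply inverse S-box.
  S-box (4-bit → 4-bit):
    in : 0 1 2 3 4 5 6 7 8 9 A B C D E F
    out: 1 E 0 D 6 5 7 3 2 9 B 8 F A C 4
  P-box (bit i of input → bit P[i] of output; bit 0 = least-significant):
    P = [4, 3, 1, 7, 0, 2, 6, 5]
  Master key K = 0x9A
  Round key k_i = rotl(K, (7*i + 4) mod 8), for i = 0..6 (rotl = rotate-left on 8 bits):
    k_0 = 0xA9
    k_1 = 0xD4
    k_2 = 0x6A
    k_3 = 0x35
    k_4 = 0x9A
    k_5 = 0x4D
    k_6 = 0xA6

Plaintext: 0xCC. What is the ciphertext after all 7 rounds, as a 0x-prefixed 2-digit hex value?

0xAF

s_0 = plaintext = 0xCC
s_1 = Round(s_0, k_0) = 0x56
s_2 = Round(s_1, k_1) = 0x8F
s_3 = Round(s_2, k_2) = 0x6C
s_4 = Round(s_3, k_3) = 0xEA
s_5 = Round(s_4, k_4) = 0x62
s_6 = Round(s_5, k_5) = 0x08
s_7 = Round(s_6, k_6) = 0xAF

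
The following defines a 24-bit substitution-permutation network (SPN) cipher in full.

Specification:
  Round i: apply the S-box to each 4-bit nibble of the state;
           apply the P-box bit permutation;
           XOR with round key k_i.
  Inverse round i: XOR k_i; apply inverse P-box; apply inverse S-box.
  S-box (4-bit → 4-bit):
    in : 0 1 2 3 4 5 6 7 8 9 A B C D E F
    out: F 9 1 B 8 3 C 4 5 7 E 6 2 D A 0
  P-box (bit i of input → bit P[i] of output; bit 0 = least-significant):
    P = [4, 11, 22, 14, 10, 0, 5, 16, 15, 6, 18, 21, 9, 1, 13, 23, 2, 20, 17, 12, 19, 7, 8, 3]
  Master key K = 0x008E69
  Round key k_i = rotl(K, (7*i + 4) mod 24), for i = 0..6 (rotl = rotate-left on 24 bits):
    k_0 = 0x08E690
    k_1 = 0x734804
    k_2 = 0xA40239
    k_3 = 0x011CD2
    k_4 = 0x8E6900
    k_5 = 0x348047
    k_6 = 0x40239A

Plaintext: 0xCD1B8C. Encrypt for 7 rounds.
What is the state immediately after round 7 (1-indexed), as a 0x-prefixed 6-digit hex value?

s_0 = plaintext = 0xCD1B8C
s_1 = Round(s_0, k_0) = 0x8EF874
s_2 = Round(s_1, k_1) = 0x6F9924
s_3 = Round(s_2, k_2) = 0xA0E573
s_4 = Round(s_3, k_3) = 0x93C52C
s_5 = Round(s_4, k_4) = 0x96F4C6
s_6 = Round(s_5, k_5) = 0x5ED1C6
s_7 = Round(s_6, k_6) = 0xB8D11B

0xB8D11B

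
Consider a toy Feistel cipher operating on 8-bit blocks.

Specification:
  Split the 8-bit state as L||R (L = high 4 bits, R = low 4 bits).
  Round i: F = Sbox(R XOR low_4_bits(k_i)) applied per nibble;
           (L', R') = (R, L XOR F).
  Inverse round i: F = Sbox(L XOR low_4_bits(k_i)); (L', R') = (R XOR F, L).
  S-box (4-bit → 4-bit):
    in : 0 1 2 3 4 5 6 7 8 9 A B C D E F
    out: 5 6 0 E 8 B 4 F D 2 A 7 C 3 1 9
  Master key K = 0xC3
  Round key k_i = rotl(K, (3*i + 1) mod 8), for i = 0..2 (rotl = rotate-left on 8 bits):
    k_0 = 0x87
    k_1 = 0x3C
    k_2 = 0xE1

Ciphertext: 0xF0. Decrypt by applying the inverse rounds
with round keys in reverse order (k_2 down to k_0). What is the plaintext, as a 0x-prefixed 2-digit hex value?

s_0 = ciphertext = 0xF0
s_1 = InvRound(s_0, k_2) = 0x1F
s_2 = InvRound(s_1, k_1) = 0xC1
s_3 = InvRound(s_2, k_0) = 0x6C

0x6C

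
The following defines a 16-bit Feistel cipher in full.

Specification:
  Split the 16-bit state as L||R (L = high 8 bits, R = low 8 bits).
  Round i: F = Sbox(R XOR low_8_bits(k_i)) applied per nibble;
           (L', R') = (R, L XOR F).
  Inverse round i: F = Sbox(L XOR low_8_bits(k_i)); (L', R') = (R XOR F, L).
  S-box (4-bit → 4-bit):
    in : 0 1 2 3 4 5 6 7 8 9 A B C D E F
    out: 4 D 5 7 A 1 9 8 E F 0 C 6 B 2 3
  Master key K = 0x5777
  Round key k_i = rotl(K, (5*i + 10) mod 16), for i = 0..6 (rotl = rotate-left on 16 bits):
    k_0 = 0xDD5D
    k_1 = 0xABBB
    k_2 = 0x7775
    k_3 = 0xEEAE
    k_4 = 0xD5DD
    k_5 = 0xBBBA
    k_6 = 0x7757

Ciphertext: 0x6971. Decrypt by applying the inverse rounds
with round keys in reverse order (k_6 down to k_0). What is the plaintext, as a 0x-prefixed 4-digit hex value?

0xBE42

s_0 = ciphertext = 0x6971
s_1 = InvRound(s_0, k_6) = 0x0369
s_2 = InvRound(s_1, k_5) = 0xA603
s_3 = InvRound(s_2, k_4) = 0x8FA6
s_4 = InvRound(s_3, k_3) = 0xFB8F
s_5 = InvRound(s_4, k_2) = 0x6DFB
s_6 = InvRound(s_5, k_1) = 0x426D
s_7 = InvRound(s_6, k_0) = 0xBE42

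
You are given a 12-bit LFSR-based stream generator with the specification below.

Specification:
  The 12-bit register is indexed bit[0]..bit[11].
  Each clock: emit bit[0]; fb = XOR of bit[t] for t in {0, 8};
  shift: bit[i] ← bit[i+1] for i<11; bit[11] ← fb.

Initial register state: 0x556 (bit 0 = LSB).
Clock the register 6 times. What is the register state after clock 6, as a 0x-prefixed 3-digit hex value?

reg_0 = 0x556
clock 1: out=0, reg = 0xAAB
clock 2: out=1, reg = 0xD55
clock 3: out=1, reg = 0x6AA
clock 4: out=0, reg = 0x355
clock 5: out=1, reg = 0x1AA
clock 6: out=0, reg = 0x8D5

0x8D5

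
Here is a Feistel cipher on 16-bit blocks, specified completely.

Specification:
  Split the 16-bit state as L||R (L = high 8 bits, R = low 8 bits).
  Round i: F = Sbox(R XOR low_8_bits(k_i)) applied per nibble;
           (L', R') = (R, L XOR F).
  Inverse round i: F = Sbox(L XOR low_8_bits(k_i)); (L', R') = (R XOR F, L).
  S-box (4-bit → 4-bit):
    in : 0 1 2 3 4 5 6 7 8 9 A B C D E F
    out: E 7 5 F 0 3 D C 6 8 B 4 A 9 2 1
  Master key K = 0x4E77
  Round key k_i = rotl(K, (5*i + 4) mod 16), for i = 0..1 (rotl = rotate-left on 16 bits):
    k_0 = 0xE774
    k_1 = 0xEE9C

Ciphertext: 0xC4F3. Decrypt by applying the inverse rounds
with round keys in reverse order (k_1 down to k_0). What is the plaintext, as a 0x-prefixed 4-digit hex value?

0x83C5

s_0 = ciphertext = 0xC4F3
s_1 = InvRound(s_0, k_1) = 0xC5C4
s_2 = InvRound(s_1, k_0) = 0x83C5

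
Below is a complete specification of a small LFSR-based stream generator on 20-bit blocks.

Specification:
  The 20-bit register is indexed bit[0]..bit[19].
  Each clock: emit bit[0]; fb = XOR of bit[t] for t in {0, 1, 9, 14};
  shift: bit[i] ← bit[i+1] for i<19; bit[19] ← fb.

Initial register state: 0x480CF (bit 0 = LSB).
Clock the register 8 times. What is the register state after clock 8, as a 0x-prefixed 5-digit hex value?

reg_0 = 0x480CF
clock 1: out=1, reg = 0x24067
clock 2: out=1, reg = 0x92033
clock 3: out=1, reg = 0x49019
clock 4: out=1, reg = 0xA480C
clock 5: out=0, reg = 0xD2406
clock 6: out=0, reg = 0xE9203
clock 7: out=1, reg = 0xF4901
clock 8: out=1, reg = 0x7A480

0x7A480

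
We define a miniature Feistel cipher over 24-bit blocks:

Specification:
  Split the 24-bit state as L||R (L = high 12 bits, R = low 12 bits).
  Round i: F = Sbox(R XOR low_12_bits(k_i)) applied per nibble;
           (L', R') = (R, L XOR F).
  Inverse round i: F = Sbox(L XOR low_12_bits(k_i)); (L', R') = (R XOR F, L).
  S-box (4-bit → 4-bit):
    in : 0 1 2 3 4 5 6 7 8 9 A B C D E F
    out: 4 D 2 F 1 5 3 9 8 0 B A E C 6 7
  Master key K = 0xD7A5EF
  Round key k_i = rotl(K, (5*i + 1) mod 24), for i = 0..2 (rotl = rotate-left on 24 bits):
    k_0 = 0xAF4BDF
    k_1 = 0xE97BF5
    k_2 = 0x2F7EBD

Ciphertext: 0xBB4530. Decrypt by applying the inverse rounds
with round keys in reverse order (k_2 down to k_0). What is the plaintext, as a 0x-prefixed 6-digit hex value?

0xB16131

s_0 = ciphertext = 0xBB4530
s_1 = InvRound(s_0, k_2) = 0x070BB4
s_2 = InvRound(s_1, k_1) = 0x131070
s_3 = InvRound(s_2, k_0) = 0xB16131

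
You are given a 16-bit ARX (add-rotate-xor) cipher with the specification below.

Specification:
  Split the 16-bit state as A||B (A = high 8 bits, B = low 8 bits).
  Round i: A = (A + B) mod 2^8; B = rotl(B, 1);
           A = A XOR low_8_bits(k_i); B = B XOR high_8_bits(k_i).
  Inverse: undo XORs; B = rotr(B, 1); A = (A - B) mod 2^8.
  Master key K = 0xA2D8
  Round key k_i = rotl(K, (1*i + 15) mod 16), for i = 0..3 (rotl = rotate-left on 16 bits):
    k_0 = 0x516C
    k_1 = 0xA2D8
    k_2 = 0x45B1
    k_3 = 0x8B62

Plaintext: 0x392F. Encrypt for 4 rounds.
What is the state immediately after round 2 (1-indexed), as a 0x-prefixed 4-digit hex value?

0xCBBC

s_0 = plaintext = 0x392F
s_1 = Round(s_0, k_0) = 0x040F
s_2 = Round(s_1, k_1) = 0xCBBC
s_3 = Round(s_2, k_2) = 0x363C
s_4 = Round(s_3, k_3) = 0x10F3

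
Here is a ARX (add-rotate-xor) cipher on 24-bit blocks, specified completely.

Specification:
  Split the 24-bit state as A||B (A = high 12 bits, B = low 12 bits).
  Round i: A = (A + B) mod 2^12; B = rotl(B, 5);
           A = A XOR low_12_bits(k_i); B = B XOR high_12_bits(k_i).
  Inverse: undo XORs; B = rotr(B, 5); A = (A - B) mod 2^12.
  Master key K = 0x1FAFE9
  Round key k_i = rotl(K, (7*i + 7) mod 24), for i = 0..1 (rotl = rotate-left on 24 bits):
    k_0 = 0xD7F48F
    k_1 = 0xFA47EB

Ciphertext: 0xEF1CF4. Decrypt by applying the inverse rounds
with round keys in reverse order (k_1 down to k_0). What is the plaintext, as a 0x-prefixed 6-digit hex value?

0x2E42AB

s_0 = ciphertext = 0xEF1CF4
s_1 = InvRound(s_0, k_1) = 0x10081A
s_2 = InvRound(s_1, k_0) = 0x2E42AB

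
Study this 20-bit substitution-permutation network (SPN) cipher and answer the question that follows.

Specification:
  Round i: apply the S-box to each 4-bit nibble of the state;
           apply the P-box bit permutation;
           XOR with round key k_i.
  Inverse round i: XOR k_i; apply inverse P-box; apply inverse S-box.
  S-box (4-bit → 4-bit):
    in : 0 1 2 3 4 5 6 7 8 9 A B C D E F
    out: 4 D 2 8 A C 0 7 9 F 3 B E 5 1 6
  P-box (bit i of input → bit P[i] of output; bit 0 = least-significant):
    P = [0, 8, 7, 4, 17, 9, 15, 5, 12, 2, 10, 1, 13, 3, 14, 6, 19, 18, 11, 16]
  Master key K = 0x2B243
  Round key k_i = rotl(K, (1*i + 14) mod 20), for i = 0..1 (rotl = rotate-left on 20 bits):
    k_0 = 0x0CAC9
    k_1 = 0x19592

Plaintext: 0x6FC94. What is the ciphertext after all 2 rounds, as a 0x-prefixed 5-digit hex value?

s_0 = plaintext = 0x6FC94
s_1 = Round(s_0, k_0) = 0x20DF7
s_2 = Round(s_1, k_1) = 0x54213

0x54213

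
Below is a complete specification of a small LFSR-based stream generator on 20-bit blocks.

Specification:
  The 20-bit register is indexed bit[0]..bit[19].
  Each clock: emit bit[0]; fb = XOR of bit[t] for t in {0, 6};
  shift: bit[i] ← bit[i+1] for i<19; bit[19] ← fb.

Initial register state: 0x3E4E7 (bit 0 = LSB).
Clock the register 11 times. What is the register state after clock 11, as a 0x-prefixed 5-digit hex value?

0x6E87C

reg_0 = 0x3E4E7
clock 1: out=1, reg = 0x1F273
clock 2: out=1, reg = 0x0F939
clock 3: out=1, reg = 0x87C9C
clock 4: out=0, reg = 0x43E4E
clock 5: out=0, reg = 0xA1F27
clock 6: out=1, reg = 0xD0F93
clock 7: out=1, reg = 0xE87C9
clock 8: out=1, reg = 0x743E4
clock 9: out=0, reg = 0xBA1F2
clock 10: out=0, reg = 0xDD0F9
clock 11: out=1, reg = 0x6E87C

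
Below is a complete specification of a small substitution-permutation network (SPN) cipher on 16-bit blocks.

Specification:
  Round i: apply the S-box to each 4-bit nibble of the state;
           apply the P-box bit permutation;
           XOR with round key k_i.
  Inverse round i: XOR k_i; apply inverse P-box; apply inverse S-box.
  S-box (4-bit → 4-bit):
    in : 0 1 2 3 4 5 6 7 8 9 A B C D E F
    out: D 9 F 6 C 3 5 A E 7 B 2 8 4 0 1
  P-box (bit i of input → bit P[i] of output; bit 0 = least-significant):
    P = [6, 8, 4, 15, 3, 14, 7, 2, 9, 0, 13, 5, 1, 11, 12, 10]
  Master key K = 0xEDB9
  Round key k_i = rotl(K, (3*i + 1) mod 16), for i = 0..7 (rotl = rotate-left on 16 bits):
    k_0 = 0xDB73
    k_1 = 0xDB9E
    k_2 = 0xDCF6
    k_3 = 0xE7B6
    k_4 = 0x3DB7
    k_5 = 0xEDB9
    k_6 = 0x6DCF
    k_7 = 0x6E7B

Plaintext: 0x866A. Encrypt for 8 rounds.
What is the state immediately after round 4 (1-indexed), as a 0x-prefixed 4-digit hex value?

0xC055

s_0 = plaintext = 0x866A
s_1 = Round(s_0, k_0) = 0x64BB
s_2 = Round(s_1, k_1) = 0xAABC
s_3 = Round(s_2, k_2) = 0x12D5
s_4 = Round(s_3, k_3) = 0xC055
s_5 = Round(s_4, k_4) = 0x5ADF
s_6 = Round(s_5, k_5) = 0xE75A
s_7 = Round(s_6, k_6) = 0xACA6
s_8 = Round(s_7, k_7) = 0x2205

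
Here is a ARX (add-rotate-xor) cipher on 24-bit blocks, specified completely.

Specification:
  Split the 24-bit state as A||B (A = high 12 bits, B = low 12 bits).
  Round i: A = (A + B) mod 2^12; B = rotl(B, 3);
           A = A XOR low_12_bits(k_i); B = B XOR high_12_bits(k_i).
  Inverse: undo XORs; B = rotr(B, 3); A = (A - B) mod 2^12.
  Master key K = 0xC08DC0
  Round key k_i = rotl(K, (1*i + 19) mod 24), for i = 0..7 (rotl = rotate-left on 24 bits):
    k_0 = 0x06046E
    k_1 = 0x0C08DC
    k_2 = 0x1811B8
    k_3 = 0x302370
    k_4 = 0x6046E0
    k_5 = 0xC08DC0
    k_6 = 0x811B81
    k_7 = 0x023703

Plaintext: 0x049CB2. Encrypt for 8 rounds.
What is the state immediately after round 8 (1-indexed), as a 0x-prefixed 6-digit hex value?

s_0 = plaintext = 0x049CB2
s_1 = Round(s_0, k_0) = 0x8955F6
s_2 = Round(s_1, k_1) = 0x657F72
s_3 = Round(s_2, k_2) = 0x471A16
s_4 = Round(s_3, k_3) = 0xDF73B7
s_5 = Round(s_4, k_4) = 0x74EBBD
s_6 = Round(s_5, k_5) = 0xECB1E5
s_7 = Round(s_6, k_6) = 0xB31739
s_8 = Round(s_7, k_7) = 0x5699E8

0x5699E8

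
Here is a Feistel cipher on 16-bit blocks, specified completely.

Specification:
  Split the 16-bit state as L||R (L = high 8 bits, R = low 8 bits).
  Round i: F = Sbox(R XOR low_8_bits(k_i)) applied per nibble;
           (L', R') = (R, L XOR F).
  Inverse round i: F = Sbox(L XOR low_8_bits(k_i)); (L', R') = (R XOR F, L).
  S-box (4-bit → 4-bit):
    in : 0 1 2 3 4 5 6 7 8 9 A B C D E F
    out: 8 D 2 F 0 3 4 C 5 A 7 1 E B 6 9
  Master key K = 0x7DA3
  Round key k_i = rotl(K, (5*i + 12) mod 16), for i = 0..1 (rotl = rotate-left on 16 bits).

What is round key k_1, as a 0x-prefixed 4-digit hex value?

K = 0x7DA3
k_0 = rotl(K, (5*0+12) mod 16) = rotl(K, 12) = 0x37DA
k_1 = rotl(K, (5*1+12) mod 16) = rotl(K, 1) = 0xFB46

0xFB46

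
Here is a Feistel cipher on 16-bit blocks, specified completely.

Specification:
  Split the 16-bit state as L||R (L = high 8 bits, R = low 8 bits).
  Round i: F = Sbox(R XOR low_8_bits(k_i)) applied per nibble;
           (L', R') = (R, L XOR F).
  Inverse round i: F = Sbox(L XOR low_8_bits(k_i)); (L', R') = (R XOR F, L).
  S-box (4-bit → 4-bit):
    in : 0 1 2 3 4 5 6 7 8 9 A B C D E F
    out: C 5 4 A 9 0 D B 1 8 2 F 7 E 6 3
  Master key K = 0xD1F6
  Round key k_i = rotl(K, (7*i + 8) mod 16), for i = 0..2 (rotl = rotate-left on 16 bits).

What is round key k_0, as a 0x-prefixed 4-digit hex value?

0xF6D1

K = 0xD1F6
k_0 = rotl(K, (7*0+8) mod 16) = rotl(K, 8) = 0xF6D1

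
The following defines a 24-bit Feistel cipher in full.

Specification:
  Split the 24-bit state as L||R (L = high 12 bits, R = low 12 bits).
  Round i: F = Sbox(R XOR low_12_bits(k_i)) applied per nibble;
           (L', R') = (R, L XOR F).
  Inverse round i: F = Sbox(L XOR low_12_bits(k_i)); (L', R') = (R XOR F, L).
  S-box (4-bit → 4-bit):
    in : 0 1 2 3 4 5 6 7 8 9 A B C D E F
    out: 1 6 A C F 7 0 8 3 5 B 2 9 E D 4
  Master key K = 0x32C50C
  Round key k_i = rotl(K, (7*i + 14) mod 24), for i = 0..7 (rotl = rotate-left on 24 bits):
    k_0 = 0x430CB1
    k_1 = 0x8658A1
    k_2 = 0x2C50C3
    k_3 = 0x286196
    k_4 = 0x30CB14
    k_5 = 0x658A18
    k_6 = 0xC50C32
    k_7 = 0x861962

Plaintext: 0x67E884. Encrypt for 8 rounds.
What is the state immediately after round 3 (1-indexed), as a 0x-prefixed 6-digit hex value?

s_0 = plaintext = 0x67E884
s_1 = Round(s_0, k_0) = 0x8849B9
s_2 = Round(s_1, k_1) = 0x9B9EE7
s_3 = Round(s_2, k_2) = 0xEE7416
s_4 = Round(s_3, k_3) = 0x4169D6
s_5 = Round(s_4, k_4) = 0x9D6E8C
s_6 = Round(s_5, k_5) = 0xE8C689
s_7 = Round(s_6, k_6) = 0x6895AE
s_8 = Round(s_7, k_7) = 0x5AEF10

0xEE7416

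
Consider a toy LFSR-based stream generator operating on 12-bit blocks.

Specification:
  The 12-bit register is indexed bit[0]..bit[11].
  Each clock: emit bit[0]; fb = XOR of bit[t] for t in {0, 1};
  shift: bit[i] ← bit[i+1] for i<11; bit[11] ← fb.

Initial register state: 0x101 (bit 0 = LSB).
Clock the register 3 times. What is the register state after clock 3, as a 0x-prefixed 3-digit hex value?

0x220

reg_0 = 0x101
clock 1: out=1, reg = 0x880
clock 2: out=0, reg = 0x440
clock 3: out=0, reg = 0x220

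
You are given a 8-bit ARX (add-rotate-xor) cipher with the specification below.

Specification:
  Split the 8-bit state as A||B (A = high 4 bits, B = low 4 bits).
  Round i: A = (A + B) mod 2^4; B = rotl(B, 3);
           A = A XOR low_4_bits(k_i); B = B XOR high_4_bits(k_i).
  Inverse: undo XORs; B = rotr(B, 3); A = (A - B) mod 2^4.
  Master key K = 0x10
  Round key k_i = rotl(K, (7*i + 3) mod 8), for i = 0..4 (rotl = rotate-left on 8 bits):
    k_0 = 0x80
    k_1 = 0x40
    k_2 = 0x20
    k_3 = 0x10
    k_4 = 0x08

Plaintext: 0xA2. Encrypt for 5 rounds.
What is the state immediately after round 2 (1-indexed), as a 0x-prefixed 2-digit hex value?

s_0 = plaintext = 0xA2
s_1 = Round(s_0, k_0) = 0xC9
s_2 = Round(s_1, k_1) = 0x58
s_3 = Round(s_2, k_2) = 0xD6
s_4 = Round(s_3, k_3) = 0x32
s_5 = Round(s_4, k_4) = 0xD1

0x58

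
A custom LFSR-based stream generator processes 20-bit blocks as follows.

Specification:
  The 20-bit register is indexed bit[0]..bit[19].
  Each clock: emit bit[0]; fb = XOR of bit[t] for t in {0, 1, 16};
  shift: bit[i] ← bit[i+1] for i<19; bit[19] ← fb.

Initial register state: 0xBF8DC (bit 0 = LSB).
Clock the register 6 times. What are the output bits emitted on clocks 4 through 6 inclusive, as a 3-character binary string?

110

reg_0 = 0xBF8DC
clock 1: out=0, reg = 0xDFC6E
clock 2: out=0, reg = 0x6FE37
clock 3: out=1, reg = 0x37F1B
clock 4: out=1, reg = 0x9BF8D
clock 5: out=1, reg = 0x4DFC6
clock 6: out=0, reg = 0xA6FE3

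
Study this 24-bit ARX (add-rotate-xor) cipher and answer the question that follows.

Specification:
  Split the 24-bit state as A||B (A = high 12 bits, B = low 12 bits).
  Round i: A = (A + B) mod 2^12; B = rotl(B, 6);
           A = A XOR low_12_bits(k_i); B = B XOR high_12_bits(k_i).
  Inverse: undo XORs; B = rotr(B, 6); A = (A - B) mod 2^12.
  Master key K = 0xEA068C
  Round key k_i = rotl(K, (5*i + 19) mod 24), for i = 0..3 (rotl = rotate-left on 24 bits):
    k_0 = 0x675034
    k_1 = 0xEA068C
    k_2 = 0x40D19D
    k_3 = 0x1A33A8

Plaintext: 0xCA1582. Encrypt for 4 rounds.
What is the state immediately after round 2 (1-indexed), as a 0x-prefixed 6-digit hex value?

0xE7667B

s_0 = plaintext = 0xCA1582
s_1 = Round(s_0, k_0) = 0x2176E3
s_2 = Round(s_1, k_1) = 0xE7667B
s_3 = Round(s_2, k_2) = 0x56CAD4
s_4 = Round(s_3, k_3) = 0x3E8488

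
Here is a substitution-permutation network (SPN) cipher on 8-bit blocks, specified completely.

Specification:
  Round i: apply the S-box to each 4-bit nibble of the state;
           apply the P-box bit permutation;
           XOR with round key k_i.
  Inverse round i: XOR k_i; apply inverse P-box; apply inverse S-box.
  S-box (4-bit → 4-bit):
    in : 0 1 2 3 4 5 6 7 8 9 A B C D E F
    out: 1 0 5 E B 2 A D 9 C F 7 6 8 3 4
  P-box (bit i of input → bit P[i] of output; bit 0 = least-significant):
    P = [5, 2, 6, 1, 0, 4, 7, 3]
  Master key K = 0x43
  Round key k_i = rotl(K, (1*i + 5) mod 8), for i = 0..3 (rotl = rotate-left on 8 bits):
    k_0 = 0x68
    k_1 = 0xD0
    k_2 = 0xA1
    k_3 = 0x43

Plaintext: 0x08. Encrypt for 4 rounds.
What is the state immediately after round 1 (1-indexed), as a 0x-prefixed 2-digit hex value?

0x4B

s_0 = plaintext = 0x08
s_1 = Round(s_0, k_0) = 0x4B
s_2 = Round(s_1, k_1) = 0xAD
s_3 = Round(s_2, k_2) = 0x3A
s_4 = Round(s_3, k_3) = 0xBD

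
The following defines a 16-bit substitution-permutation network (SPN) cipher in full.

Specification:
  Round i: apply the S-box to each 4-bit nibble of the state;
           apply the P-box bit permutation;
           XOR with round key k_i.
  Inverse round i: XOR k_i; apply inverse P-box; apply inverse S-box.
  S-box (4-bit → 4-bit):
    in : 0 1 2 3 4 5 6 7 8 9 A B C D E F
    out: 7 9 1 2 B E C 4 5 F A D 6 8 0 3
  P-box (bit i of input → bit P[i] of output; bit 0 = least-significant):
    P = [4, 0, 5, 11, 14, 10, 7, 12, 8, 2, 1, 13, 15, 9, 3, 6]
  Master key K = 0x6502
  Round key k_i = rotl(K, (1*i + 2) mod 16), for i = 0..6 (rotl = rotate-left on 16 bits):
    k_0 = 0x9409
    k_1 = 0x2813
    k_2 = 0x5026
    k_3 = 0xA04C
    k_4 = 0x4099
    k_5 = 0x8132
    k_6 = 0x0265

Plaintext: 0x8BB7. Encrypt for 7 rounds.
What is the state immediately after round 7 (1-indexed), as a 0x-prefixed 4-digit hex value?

s_0 = plaintext = 0x8BB7
s_1 = Round(s_0, k_0) = 0x65A3
s_2 = Round(s_1, k_1) = 0x1C5C
s_3 = Round(s_2, k_2) = 0xC4C1
s_4 = Round(s_3, k_3) = 0x8FD0
s_5 = Round(s_4, k_4) = 0xD1A4
s_6 = Round(s_5, k_5) = 0xBC63
s_7 = Round(s_6, k_6) = 0x92AA

0x92AA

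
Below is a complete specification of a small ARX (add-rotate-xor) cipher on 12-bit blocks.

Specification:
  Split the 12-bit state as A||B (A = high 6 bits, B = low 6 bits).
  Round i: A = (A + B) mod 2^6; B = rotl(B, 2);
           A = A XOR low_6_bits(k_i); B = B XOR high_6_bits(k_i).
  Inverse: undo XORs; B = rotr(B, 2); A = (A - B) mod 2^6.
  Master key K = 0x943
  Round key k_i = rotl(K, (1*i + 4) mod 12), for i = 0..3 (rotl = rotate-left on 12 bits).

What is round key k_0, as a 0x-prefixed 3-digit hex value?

0x439

K = 0x943
k_0 = rotl(K, (1*0+4) mod 12) = rotl(K, 4) = 0x439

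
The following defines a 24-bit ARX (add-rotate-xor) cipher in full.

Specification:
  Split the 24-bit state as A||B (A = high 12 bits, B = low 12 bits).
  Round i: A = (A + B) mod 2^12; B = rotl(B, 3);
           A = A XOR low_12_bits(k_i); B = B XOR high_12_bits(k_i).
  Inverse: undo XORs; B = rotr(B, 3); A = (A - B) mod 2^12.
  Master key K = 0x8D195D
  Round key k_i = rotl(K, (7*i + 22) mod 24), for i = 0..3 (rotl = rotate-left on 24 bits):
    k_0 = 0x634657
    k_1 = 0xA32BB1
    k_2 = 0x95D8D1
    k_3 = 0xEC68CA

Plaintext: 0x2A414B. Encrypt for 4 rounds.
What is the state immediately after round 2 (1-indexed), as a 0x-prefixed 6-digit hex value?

s_0 = plaintext = 0x2A414B
s_1 = Round(s_0, k_0) = 0x5B8C6C
s_2 = Round(s_1, k_1) = 0x995954
s_3 = Round(s_2, k_2) = 0xA383F9
s_4 = Round(s_3, k_3) = 0x6FB10F

0x995954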